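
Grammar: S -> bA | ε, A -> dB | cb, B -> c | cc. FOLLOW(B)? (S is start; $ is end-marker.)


$ ∈ FOLLOW(S). For each A -> αBβ: add FIRST(β)\{ε} to FOLLOW(B); if β nullable, add FOLLOW(A).
FOLLOW(B) = {$}


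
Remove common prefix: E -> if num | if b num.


Common prefix: 'if'
Factored: E -> if E', E' -> num | b num


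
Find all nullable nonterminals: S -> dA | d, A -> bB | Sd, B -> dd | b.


A nonterminal is nullable iff some alternative derives ε (directly, or every symbol in it is nullable)
Nullable: {}


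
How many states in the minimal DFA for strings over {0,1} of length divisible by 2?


Track length mod 2: states 0..1, accept at 0
Minimal DFA: 2 states


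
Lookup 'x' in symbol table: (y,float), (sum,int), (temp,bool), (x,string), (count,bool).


Lookup 'x' → type string


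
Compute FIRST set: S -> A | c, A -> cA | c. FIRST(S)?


Per alternative of S: FIRST(A) = {c}; FIRST(c) = {c}
FIRST(S) = {c}


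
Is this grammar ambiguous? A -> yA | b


right-linear, alternatives start with distinct terminals 'y' vs 'b': unique leftmost derivation
Unambiguous


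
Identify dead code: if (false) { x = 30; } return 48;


condition is constant false, so the whole block is unreachable
Dead: 'if (false) { x = 30; }'


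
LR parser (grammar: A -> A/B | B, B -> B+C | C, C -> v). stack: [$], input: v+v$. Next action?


no handle on stack; shift 'v'
Action: shift


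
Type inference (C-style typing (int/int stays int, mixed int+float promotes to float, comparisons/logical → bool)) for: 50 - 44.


Operand types: int - int
Rule: mixed int/float promotes to float; int/int stays int
Result type: int


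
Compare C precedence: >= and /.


'/' is multiplicative (level 10); '>=' is relational (level 7)
Higher level binds tighter
'/' has higher precedence than '>='


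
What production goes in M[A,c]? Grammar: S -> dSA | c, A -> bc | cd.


For [A, c]: 'c' ∈ FIRST(cd)
Entry: A -> cd


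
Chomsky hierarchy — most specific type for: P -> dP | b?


Right-linear: every RHS is a terminal or a terminal followed by one nonterminal
Classification: Type 3 (Regular)


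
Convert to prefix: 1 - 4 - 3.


left-to-right (same/higher precedence on left): tree is (- (- 1 4) 3)
Prefix: - - 1 4 3


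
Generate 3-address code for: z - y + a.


Break into single-operator statements:
t1 = z - y
t2 = t1 + a


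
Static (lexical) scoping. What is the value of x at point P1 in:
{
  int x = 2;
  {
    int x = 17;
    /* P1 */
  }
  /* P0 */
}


x declared in the same block as P1
x = 17


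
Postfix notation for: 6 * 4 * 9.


Left to right (same or higher precedence on left)
Postfix: 6 4 * 9 *


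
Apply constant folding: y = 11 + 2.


11 + 2 = 13 at compile time
Optimized: y = 13


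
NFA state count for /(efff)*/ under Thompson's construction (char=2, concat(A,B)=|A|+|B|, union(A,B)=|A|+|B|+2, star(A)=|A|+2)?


Syntax tree has 4 char leaf(s), 0 union(s), 1 star(s)
chars contribute 4×2 = 8; each union adds +2; each star adds +2
Total: 8 + 0 + 2 = 10 states


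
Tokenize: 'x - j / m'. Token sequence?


Scan left to right, longest-match per lexeme
Tokens: ID(x), OP(-), ID(j), OP(/), ID(m)


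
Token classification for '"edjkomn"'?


Pattern: double-quoted sequence
Type: STRING_LITERAL


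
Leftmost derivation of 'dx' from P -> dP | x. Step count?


Derivation: P => dP => dx
Steps: 2


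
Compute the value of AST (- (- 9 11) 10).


Evaluate inner: (- 9 11) = -2
Evaluate root: (- -2 10) = -12
Result: -12


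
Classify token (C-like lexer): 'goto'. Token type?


Pattern: reserved word
Type: KEYWORD


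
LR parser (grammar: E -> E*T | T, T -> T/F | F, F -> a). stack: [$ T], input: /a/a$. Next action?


shift '/' to continue T -> T/F
Action: shift


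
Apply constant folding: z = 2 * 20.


2 * 20 = 40 at compile time
Optimized: z = 40


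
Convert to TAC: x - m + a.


Break into single-operator statements:
t1 = x - m
t2 = t1 + a


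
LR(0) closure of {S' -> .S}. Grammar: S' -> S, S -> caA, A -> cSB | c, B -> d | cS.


Start: S' -> .S
For each item with dot before a nonterminal B, add B -> .γ for every B-production
Closure: [S' -> .S, S -> .caA]


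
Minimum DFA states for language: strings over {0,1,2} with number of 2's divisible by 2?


Track (count of 2) mod 2: states 0..1, accept at 0
Minimal DFA: 2 states


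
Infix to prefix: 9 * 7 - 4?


left-to-right (same/higher precedence on left): tree is (- (* 9 7) 4)
Prefix: - * 9 7 4


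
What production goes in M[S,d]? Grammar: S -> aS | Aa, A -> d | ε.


For [S, d]: 'd' ∈ FIRST(Aa)
Entry: S -> Aa


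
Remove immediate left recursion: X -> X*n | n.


Left-recursive alternatives: X*n; non-recursive: n
Introduce X': X -> nX', X' -> *nX' | ε


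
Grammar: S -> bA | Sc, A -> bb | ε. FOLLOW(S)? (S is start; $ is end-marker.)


$ ∈ FOLLOW(S). For each A -> αBβ: add FIRST(β)\{ε} to FOLLOW(B); if β nullable, add FOLLOW(A).
FOLLOW(S) = {$, c}


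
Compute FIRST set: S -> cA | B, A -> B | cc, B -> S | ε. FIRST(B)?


Per alternative of B: FIRST(S) = {c, ε}; FIRST(ε) = {ε}
FIRST(B) = {c, ε}


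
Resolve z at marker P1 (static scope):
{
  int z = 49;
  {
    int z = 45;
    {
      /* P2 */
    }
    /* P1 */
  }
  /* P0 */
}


z declared in the same block as P1
z = 45


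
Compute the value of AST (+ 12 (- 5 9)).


Evaluate inner: (- 5 9) = -4
Evaluate root: (+ 12 -4) = 8
Result: 8


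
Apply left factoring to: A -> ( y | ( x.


Common prefix: '('
Factored: A -> ( A', A' -> y | x


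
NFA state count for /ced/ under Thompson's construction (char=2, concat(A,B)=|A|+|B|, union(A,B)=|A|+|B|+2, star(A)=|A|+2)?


Syntax tree has 3 char leaf(s), 0 union(s), 0 star(s)
chars contribute 3×2 = 6; each union adds +2; each star adds +2
Total: 6 + 0 + 0 = 6 states


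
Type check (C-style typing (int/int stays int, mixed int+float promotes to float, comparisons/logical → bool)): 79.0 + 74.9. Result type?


Operand types: float + float
Rule: mixed int/float promotes to float; int/int stays int
Result type: float


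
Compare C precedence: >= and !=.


'>=' is relational (level 7); '!=' is equality (level 6)
Higher level binds tighter
'>=' has higher precedence than '!='


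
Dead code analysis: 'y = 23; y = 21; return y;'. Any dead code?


first assignment to y is overwritten before any read
Dead: 'y = 23'


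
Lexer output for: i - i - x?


Scan left to right, longest-match per lexeme
Tokens: ID(i), OP(-), ID(i), OP(-), ID(x)


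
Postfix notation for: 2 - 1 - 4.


Left to right (same or higher precedence on left)
Postfix: 2 1 - 4 -


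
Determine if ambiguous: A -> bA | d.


right-linear, alternatives start with distinct terminals 'b' vs 'd': unique leftmost derivation
Unambiguous


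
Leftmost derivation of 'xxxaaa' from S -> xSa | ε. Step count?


Derivation: S => xSa => xxSaa => xxxSaaa => xxxaaa
Steps: 4


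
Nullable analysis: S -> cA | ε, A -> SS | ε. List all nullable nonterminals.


A nonterminal is nullable iff some alternative derives ε (directly, or every symbol in it is nullable)
Nullable: {A, S}


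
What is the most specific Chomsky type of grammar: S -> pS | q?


Right-linear: every RHS is a terminal or a terminal followed by one nonterminal
Classification: Type 3 (Regular)


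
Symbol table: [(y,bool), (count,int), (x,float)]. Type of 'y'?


Lookup 'y' → type bool


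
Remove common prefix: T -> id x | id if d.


Common prefix: 'id'
Factored: T -> id T', T' -> x | if d


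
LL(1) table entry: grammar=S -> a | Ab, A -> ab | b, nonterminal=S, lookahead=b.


For [S, b]: 'b' ∈ FIRST(Ab)
Entry: S -> Ab


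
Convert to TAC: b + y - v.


Break into single-operator statements:
t1 = b + y
t2 = t1 - v


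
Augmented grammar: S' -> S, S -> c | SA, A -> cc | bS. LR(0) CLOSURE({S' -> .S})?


Start: S' -> .S
For each item with dot before a nonterminal B, add B -> .γ for every B-production
Closure: [S' -> .S, S -> .c, S -> .SA]


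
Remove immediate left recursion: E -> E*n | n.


Left-recursive alternatives: E*n; non-recursive: n
Introduce E': E -> nE', E' -> *nE' | ε


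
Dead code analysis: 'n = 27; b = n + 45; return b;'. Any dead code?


n is read by b's definition; b is returned
No dead code


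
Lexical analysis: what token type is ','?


Pattern: delimiter/punctuation
Type: PUNCTUATION


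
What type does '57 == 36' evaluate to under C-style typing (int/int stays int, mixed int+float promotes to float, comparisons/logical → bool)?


Operand types: int == int
Rule: comparison yields bool
Result type: bool


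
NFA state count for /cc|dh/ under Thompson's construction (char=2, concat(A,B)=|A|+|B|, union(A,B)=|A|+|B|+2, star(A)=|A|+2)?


Syntax tree has 4 char leaf(s), 1 union(s), 0 star(s)
chars contribute 4×2 = 8; each union adds +2; each star adds +2
Total: 8 + 2 + 0 = 10 states


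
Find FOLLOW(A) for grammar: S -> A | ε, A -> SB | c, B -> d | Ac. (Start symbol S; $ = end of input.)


$ ∈ FOLLOW(S). For each A -> αBβ: add FIRST(β)\{ε} to FOLLOW(B); if β nullable, add FOLLOW(A).
FOLLOW(A) = {$, c, d}


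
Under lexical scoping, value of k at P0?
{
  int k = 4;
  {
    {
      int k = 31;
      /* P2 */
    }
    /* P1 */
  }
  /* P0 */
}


k declared in the same block as P0
k = 4


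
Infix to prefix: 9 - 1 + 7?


left-to-right (same/higher precedence on left): tree is (+ (- 9 1) 7)
Prefix: + - 9 1 7


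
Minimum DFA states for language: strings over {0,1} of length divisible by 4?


Track length mod 4: states 0..3, accept at 0
Minimal DFA: 4 states


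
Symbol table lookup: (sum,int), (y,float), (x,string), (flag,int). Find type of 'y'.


Lookup 'y' → type float


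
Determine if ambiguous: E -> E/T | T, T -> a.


precedence layered via separate nonterminal T: deterministic
Unambiguous


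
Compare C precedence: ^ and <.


'<' is relational (level 7); '^' is bitwise XOR (level 4)
Higher level binds tighter
'<' has higher precedence than '^'


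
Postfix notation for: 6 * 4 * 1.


Left to right (same or higher precedence on left)
Postfix: 6 4 * 1 *


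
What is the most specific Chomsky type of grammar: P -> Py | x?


Left-linear: every RHS is a terminal or one nonterminal followed by a terminal
Classification: Type 3 (Regular)


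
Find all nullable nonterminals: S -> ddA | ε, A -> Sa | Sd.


A nonterminal is nullable iff some alternative derives ε (directly, or every symbol in it is nullable)
Nullable: {S}


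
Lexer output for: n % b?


Scan left to right, longest-match per lexeme
Tokens: ID(n), OP(%), ID(b)


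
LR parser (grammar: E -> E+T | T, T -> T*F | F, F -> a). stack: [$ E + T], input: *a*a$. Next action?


'*' can extend T; shift to build T -> T*F
Action: shift


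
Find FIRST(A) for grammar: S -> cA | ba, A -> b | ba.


Per alternative of A: FIRST(b) = {b}; FIRST(ba) = {b}
FIRST(A) = {b}


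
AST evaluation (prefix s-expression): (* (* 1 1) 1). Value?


Evaluate inner: (* 1 1) = 1
Evaluate root: (* 1 1) = 1
Result: 1


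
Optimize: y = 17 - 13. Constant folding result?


17 - 13 = 4 at compile time
Optimized: y = 4


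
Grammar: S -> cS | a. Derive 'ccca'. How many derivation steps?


Derivation: S => cS => ccS => cccS => ccca
Steps: 4


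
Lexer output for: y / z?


Scan left to right, longest-match per lexeme
Tokens: ID(y), OP(/), ID(z)


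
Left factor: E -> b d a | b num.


Common prefix: 'b'
Factored: E -> b E', E' -> d a | num


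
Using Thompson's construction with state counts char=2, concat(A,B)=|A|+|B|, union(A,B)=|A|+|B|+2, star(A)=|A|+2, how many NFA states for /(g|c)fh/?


Syntax tree has 4 char leaf(s), 1 union(s), 0 star(s)
chars contribute 4×2 = 8; each union adds +2; each star adds +2
Total: 8 + 2 + 0 = 10 states


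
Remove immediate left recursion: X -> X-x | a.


Left-recursive alternatives: X-x; non-recursive: a
Introduce X': X -> aX', X' -> -xX' | ε


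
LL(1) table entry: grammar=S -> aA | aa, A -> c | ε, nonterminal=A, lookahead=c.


For [A, c]: 'c' ∈ FIRST(c)
Entry: A -> c


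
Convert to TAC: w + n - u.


Break into single-operator statements:
t1 = w + n
t2 = t1 - u


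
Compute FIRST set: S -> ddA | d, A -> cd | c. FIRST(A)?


Per alternative of A: FIRST(cd) = {c}; FIRST(c) = {c}
FIRST(A) = {c}


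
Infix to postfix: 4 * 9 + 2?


Left to right (same or higher precedence on left)
Postfix: 4 9 * 2 +


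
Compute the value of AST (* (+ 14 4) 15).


Evaluate inner: (+ 14 4) = 18
Evaluate root: (* 18 15) = 270
Result: 270


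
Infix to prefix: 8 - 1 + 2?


left-to-right (same/higher precedence on left): tree is (+ (- 8 1) 2)
Prefix: + - 8 1 2


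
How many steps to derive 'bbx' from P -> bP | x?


Derivation: P => bP => bbP => bbx
Steps: 3


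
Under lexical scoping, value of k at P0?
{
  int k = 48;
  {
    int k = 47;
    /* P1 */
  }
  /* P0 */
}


k declared in the same block as P0
k = 48


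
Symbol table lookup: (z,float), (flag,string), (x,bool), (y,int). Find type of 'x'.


Lookup 'x' → type bool


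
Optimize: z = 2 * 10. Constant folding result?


2 * 10 = 20 at compile time
Optimized: z = 20


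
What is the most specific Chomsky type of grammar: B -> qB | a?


Right-linear: every RHS is a terminal or a terminal followed by one nonterminal
Classification: Type 3 (Regular)


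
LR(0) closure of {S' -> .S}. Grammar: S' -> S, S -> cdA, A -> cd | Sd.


Start: S' -> .S
For each item with dot before a nonterminal B, add B -> .γ for every B-production
Closure: [S' -> .S, S -> .cdA]


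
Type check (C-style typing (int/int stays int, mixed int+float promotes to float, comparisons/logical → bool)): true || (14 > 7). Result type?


Operand types: bool || bool
Rule: logical operators take bool operands and yield bool
Result type: bool


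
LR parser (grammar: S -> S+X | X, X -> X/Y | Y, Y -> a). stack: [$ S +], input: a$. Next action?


no handle ('S+' is not any RHS); shift 'a'
Action: shift


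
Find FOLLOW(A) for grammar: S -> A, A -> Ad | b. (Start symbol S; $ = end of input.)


$ ∈ FOLLOW(S). For each A -> αBβ: add FIRST(β)\{ε} to FOLLOW(B); if β nullable, add FOLLOW(A).
FOLLOW(A) = {$, d}


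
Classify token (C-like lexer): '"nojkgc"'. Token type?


Pattern: double-quoted sequence
Type: STRING_LITERAL


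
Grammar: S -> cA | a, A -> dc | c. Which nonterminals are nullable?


A nonterminal is nullable iff some alternative derives ε (directly, or every symbol in it is nullable)
Nullable: {}


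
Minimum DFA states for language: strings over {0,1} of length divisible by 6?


Track length mod 6: states 0..5, accept at 0
Minimal DFA: 6 states


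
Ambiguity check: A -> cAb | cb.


balanced c^n…b^n: each string has a unique parse
Unambiguous


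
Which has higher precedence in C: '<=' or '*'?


'*' is multiplicative (level 10); '<=' is relational (level 7)
Higher level binds tighter
'*' has higher precedence than '<='


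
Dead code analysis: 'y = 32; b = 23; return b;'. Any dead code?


y is assigned but never read
Dead: 'y = 32'


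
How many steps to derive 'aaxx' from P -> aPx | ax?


Derivation: P => aPx => aaxx
Steps: 2


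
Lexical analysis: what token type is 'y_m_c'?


Pattern: letter/underscore followed by alphanumerics, not a keyword
Type: IDENTIFIER


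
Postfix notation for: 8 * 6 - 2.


Left to right (same or higher precedence on left)
Postfix: 8 6 * 2 -


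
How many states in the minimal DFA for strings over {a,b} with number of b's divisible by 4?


Track (count of b) mod 4: states 0..3, accept at 0
Minimal DFA: 4 states


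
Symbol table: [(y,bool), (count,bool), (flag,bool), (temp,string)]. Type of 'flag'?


Lookup 'flag' → type bool


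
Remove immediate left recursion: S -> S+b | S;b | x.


Left-recursive alternatives: S+b, S;b; non-recursive: x
Introduce S': S -> xS', S' -> +bS' | ;bS' | ε


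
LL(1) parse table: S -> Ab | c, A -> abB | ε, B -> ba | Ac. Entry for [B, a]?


For [B, a]: 'a' ∈ FIRST(Ac)
Entry: B -> Ac


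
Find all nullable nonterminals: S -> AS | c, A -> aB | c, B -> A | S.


A nonterminal is nullable iff some alternative derives ε (directly, or every symbol in it is nullable)
Nullable: {}


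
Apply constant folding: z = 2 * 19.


2 * 19 = 38 at compile time
Optimized: z = 38


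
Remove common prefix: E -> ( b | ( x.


Common prefix: '('
Factored: E -> ( E', E' -> b | x


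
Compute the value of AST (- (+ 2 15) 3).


Evaluate inner: (+ 2 15) = 17
Evaluate root: (- 17 3) = 14
Result: 14


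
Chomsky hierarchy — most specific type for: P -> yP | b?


Right-linear: every RHS is a terminal or a terminal followed by one nonterminal
Classification: Type 3 (Regular)


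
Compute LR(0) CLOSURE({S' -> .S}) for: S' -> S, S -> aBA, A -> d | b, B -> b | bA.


Start: S' -> .S
For each item with dot before a nonterminal B, add B -> .γ for every B-production
Closure: [S' -> .S, S -> .aBA]


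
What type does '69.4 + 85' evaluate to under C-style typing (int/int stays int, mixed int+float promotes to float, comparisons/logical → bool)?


Operand types: float + int
Rule: mixed int/float promotes to float; int/int stays int
Result type: float


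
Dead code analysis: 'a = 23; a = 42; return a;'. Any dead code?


first assignment to a is overwritten before any read
Dead: 'a = 23'


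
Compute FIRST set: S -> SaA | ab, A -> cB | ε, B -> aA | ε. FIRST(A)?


Per alternative of A: FIRST(cB) = {c}; FIRST(ε) = {ε}
FIRST(A) = {c, ε}


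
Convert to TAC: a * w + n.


Break into single-operator statements:
t1 = a * w
t2 = t1 + n


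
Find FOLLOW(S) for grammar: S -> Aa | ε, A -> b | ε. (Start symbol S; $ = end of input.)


$ ∈ FOLLOW(S). For each A -> αBβ: add FIRST(β)\{ε} to FOLLOW(B); if β nullable, add FOLLOW(A).
FOLLOW(S) = {$}


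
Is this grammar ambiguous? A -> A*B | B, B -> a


precedence layered via separate nonterminal B: deterministic
Unambiguous


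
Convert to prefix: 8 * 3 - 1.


left-to-right (same/higher precedence on left): tree is (- (* 8 3) 1)
Prefix: - * 8 3 1


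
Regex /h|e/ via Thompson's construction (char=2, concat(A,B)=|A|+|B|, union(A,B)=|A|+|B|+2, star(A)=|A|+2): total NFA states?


Syntax tree has 2 char leaf(s), 1 union(s), 0 star(s)
chars contribute 2×2 = 4; each union adds +2; each star adds +2
Total: 4 + 2 + 0 = 6 states


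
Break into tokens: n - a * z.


Scan left to right, longest-match per lexeme
Tokens: ID(n), OP(-), ID(a), OP(*), ID(z)


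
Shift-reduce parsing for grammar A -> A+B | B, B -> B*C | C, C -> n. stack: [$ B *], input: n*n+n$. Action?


no handle; shift 'n'
Action: shift


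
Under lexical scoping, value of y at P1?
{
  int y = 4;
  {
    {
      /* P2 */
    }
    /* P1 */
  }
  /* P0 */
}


P1's block does not declare y; resolves to the enclosing declaration at depth 0
y = 4


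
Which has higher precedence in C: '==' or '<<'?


'<<' is shift (level 8); '==' is equality (level 6)
Higher level binds tighter
'<<' has higher precedence than '=='


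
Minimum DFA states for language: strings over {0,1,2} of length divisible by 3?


Track length mod 3: states 0..2, accept at 0
Minimal DFA: 3 states


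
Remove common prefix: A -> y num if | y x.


Common prefix: 'y'
Factored: A -> y A', A' -> num if | x


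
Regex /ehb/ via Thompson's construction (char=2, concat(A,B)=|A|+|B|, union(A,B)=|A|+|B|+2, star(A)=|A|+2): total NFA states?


Syntax tree has 3 char leaf(s), 0 union(s), 0 star(s)
chars contribute 3×2 = 6; each union adds +2; each star adds +2
Total: 6 + 0 + 0 = 6 states


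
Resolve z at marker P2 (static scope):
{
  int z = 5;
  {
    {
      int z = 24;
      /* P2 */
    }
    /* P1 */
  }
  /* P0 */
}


z declared in the same block as P2
z = 24


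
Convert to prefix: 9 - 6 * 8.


'*' binds tighter: tree is (- 9 (* 6 8))
Prefix: - 9 * 6 8


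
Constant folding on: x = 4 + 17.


4 + 17 = 21 at compile time
Optimized: x = 21


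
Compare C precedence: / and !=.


'/' is multiplicative (level 10); '!=' is equality (level 6)
Higher level binds tighter
'/' has higher precedence than '!='


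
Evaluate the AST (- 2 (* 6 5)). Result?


Evaluate inner: (* 6 5) = 30
Evaluate root: (- 2 30) = -28
Result: -28


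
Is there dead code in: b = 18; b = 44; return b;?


first assignment to b is overwritten before any read
Dead: 'b = 18'


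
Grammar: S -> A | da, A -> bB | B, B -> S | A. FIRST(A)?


Per alternative of A: FIRST(bB) = {b}; FIRST(B) = {b, d}
FIRST(A) = {b, d}


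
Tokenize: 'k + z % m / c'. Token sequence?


Scan left to right, longest-match per lexeme
Tokens: ID(k), OP(+), ID(z), OP(%), ID(m), OP(/), ID(c)


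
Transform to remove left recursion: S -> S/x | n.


Left-recursive alternatives: S/x; non-recursive: n
Introduce S': S -> nS', S' -> /xS' | ε


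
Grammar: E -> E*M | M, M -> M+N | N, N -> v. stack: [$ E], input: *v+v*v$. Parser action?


shift '*' to continue E -> E*M
Action: shift


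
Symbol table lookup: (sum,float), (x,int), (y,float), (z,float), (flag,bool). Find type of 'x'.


Lookup 'x' → type int


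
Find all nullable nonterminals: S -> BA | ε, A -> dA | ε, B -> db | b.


A nonterminal is nullable iff some alternative derives ε (directly, or every symbol in it is nullable)
Nullable: {A, S}


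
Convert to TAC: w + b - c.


Break into single-operator statements:
t1 = w + b
t2 = t1 - c


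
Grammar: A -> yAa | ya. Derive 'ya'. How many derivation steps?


Derivation: A => ya
Steps: 1


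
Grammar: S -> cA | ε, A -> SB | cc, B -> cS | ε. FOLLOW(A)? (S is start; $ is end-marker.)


$ ∈ FOLLOW(S). For each A -> αBβ: add FIRST(β)\{ε} to FOLLOW(B); if β nullable, add FOLLOW(A).
FOLLOW(A) = {$, c}


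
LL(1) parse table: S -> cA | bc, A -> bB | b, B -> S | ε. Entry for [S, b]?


For [S, b]: 'b' ∈ FIRST(bc)
Entry: S -> bc


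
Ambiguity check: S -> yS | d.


right-linear, alternatives start with distinct terminals 'y' vs 'd': unique leftmost derivation
Unambiguous


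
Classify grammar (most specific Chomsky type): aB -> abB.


LHS has context (more than one symbol) and |LHS| ≤ |RHS|
Classification: Type 1 (Context-Sensitive)


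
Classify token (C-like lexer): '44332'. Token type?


Pattern: digits only
Type: INTEGER_LITERAL


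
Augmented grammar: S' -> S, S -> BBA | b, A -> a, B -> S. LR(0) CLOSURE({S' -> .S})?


Start: S' -> .S
For each item with dot before a nonterminal B, add B -> .γ for every B-production
Closure: [S' -> .S, S -> .BBA, S -> .b, B -> .S]


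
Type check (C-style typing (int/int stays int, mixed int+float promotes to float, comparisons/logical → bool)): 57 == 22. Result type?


Operand types: int == int
Rule: comparison yields bool
Result type: bool


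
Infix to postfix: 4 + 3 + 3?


Left to right (same or higher precedence on left)
Postfix: 4 3 + 3 +


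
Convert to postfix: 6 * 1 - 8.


Left to right (same or higher precedence on left)
Postfix: 6 1 * 8 -


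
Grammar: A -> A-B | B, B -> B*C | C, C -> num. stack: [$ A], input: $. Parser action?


start symbol A on stack, input exhausted
Action: accept


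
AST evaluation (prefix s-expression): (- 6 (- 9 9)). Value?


Evaluate inner: (- 9 9) = 0
Evaluate root: (- 6 0) = 6
Result: 6


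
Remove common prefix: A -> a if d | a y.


Common prefix: 'a'
Factored: A -> a A', A' -> if d | y


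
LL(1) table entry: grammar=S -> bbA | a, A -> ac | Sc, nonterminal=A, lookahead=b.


For [A, b]: 'b' ∈ FIRST(Sc)
Entry: A -> Sc


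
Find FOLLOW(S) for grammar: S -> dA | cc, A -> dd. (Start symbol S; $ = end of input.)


$ ∈ FOLLOW(S). For each A -> αBβ: add FIRST(β)\{ε} to FOLLOW(B); if β nullable, add FOLLOW(A).
FOLLOW(S) = {$}


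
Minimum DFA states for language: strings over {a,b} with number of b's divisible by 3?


Track (count of b) mod 3: states 0..2, accept at 0
Minimal DFA: 3 states


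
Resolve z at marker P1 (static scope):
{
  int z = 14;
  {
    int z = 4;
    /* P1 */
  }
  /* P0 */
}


z declared in the same block as P1
z = 4


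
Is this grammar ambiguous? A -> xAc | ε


balanced x^n…c^n: each string has a unique parse
Unambiguous


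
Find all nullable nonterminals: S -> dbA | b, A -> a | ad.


A nonterminal is nullable iff some alternative derives ε (directly, or every symbol in it is nullable)
Nullable: {}


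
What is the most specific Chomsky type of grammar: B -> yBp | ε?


Single nonterminal LHS, but y^n p^n is not regular
Classification: Type 2 (Context-Free)


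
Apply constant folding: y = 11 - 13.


11 - 13 = -2 at compile time
Optimized: y = -2


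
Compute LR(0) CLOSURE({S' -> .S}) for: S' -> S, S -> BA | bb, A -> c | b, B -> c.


Start: S' -> .S
For each item with dot before a nonterminal B, add B -> .γ for every B-production
Closure: [S' -> .S, S -> .BA, S -> .bb, B -> .c]


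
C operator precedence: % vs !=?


'%' is multiplicative (level 10); '!=' is equality (level 6)
Higher level binds tighter
'%' has higher precedence than '!='


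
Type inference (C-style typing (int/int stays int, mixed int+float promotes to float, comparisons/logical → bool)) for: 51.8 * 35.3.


Operand types: float * float
Rule: mixed int/float promotes to float; int/int stays int
Result type: float


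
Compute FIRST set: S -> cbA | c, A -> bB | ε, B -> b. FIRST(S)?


Per alternative of S: FIRST(cbA) = {c}; FIRST(c) = {c}
FIRST(S) = {c}


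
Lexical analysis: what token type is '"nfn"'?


Pattern: double-quoted sequence
Type: STRING_LITERAL


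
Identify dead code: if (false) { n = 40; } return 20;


condition is constant false, so the whole block is unreachable
Dead: 'if (false) { n = 40; }'


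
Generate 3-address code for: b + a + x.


Break into single-operator statements:
t1 = b + a
t2 = t1 + x


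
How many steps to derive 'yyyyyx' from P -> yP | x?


Derivation: P => yP => yyP => yyyP => yyyyP => yyyyyP => yyyyyx
Steps: 6


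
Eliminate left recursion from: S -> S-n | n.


Left-recursive alternatives: S-n; non-recursive: n
Introduce S': S -> nS', S' -> -nS' | ε


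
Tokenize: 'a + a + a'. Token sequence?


Scan left to right, longest-match per lexeme
Tokens: ID(a), OP(+), ID(a), OP(+), ID(a)


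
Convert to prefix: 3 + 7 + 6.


left-to-right (same/higher precedence on left): tree is (+ (+ 3 7) 6)
Prefix: + + 3 7 6


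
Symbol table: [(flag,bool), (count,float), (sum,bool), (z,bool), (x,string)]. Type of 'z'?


Lookup 'z' → type bool


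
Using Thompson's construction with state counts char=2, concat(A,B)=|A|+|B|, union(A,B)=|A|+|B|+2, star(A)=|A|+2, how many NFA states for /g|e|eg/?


Syntax tree has 4 char leaf(s), 2 union(s), 0 star(s)
chars contribute 4×2 = 8; each union adds +2; each star adds +2
Total: 8 + 4 + 0 = 12 states


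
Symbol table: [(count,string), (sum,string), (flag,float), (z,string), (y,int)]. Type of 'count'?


Lookup 'count' → type string


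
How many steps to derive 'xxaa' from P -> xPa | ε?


Derivation: P => xPa => xxPaa => xxaa
Steps: 3


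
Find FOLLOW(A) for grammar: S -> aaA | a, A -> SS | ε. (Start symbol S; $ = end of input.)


$ ∈ FOLLOW(S). For each A -> αBβ: add FIRST(β)\{ε} to FOLLOW(B); if β nullable, add FOLLOW(A).
FOLLOW(A) = {$, a}


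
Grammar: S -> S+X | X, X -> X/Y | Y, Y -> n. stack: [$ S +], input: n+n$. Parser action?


no handle ('S+' is not any RHS); shift 'n'
Action: shift


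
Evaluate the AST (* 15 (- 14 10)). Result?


Evaluate inner: (- 14 10) = 4
Evaluate root: (* 15 4) = 60
Result: 60


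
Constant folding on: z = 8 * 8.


8 * 8 = 64 at compile time
Optimized: z = 64


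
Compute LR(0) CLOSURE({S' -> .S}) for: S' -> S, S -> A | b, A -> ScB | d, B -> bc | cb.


Start: S' -> .S
For each item with dot before a nonterminal B, add B -> .γ for every B-production
Closure: [S' -> .S, S -> .A, S -> .b, A -> .ScB, A -> .d]


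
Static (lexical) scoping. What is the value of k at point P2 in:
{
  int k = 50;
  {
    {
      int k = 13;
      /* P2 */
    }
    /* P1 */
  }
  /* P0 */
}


k declared in the same block as P2
k = 13


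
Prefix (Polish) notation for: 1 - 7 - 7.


left-to-right (same/higher precedence on left): tree is (- (- 1 7) 7)
Prefix: - - 1 7 7


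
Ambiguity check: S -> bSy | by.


balanced b^n…y^n: each string has a unique parse
Unambiguous


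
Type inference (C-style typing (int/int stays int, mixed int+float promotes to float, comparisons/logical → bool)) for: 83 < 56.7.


Operand types: int < float
Rule: comparison yields bool
Result type: bool


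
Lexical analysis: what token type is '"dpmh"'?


Pattern: double-quoted sequence
Type: STRING_LITERAL


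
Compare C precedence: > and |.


'>' is relational (level 7); '|' is bitwise OR (level 3)
Higher level binds tighter
'>' has higher precedence than '|'


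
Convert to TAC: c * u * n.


Break into single-operator statements:
t1 = c * u
t2 = t1 * n


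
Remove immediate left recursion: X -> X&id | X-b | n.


Left-recursive alternatives: X&id, X-b; non-recursive: n
Introduce X': X -> nX', X' -> &idX' | -bX' | ε


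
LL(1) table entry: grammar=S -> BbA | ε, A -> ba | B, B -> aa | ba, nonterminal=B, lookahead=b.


For [B, b]: 'b' ∈ FIRST(ba)
Entry: B -> ba


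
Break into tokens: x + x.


Scan left to right, longest-match per lexeme
Tokens: ID(x), OP(+), ID(x)


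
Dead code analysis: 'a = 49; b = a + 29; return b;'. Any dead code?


a is read by b's definition; b is returned
No dead code


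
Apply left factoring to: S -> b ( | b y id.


Common prefix: 'b'
Factored: S -> b S', S' -> ( | y id


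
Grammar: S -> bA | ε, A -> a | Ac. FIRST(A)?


Per alternative of A: FIRST(a) = {a}; FIRST(Ac) = {a}
FIRST(A) = {a}


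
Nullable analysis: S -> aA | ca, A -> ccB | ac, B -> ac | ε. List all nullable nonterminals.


A nonterminal is nullable iff some alternative derives ε (directly, or every symbol in it is nullable)
Nullable: {B}


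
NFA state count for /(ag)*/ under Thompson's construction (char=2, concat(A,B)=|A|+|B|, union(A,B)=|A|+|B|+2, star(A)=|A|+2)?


Syntax tree has 2 char leaf(s), 0 union(s), 1 star(s)
chars contribute 2×2 = 4; each union adds +2; each star adds +2
Total: 4 + 0 + 2 = 6 states


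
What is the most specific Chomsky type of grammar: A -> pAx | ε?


Single nonterminal LHS, but p^n x^n is not regular
Classification: Type 2 (Context-Free)


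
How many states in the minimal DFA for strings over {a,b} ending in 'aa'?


Track the longest suffix of input matching a prefix of 'aa': 3 classes (prefixes of length 0..2)
Minimal DFA: 3 states


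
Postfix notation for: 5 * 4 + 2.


Left to right (same or higher precedence on left)
Postfix: 5 4 * 2 +


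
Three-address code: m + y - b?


Break into single-operator statements:
t1 = m + y
t2 = t1 - b


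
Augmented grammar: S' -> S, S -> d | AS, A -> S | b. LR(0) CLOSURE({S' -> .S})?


Start: S' -> .S
For each item with dot before a nonterminal B, add B -> .γ for every B-production
Closure: [S' -> .S, S -> .d, S -> .AS, A -> .S, A -> .b]


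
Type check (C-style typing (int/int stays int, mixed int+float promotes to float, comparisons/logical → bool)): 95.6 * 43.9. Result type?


Operand types: float * float
Rule: mixed int/float promotes to float; int/int stays int
Result type: float


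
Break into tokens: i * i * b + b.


Scan left to right, longest-match per lexeme
Tokens: ID(i), OP(*), ID(i), OP(*), ID(b), OP(+), ID(b)


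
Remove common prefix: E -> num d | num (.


Common prefix: 'num'
Factored: E -> num E', E' -> d | (


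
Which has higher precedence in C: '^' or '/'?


'/' is multiplicative (level 10); '^' is bitwise XOR (level 4)
Higher level binds tighter
'/' has higher precedence than '^'


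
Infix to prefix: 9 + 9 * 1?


'*' binds tighter: tree is (+ 9 (* 9 1))
Prefix: + 9 * 9 1


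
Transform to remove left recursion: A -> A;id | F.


Left-recursive alternatives: A;id; non-recursive: F
Introduce A': A -> FA', A' -> ;idA' | ε


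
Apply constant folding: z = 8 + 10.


8 + 10 = 18 at compile time
Optimized: z = 18


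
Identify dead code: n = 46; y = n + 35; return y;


n is read by y's definition; y is returned
No dead code


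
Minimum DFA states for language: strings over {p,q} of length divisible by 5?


Track length mod 5: states 0..4, accept at 0
Minimal DFA: 5 states


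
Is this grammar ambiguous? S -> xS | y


right-linear, alternatives start with distinct terminals 'x' vs 'y': unique leftmost derivation
Unambiguous


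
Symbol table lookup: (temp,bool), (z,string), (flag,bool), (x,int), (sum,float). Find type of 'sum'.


Lookup 'sum' → type float


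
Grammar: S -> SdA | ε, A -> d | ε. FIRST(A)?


Per alternative of A: FIRST(d) = {d}; FIRST(ε) = {ε}
FIRST(A) = {d, ε}


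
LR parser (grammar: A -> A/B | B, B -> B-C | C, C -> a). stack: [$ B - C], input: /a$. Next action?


handle 'B-C' on top
Action: reduce (B -> B-C)


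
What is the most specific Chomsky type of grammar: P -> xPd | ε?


Single nonterminal LHS, but x^n d^n is not regular
Classification: Type 2 (Context-Free)


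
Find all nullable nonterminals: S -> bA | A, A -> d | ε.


A nonterminal is nullable iff some alternative derives ε (directly, or every symbol in it is nullable)
Nullable: {A, S}


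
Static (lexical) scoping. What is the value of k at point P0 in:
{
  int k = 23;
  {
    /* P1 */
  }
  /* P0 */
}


k declared in the same block as P0
k = 23


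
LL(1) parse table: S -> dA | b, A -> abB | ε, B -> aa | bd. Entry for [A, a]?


For [A, a]: 'a' ∈ FIRST(abB)
Entry: A -> abB


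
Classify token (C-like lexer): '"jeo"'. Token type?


Pattern: double-quoted sequence
Type: STRING_LITERAL


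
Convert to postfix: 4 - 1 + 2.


Left to right (same or higher precedence on left)
Postfix: 4 1 - 2 +


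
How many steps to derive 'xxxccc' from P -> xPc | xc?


Derivation: P => xPc => xxPcc => xxxccc
Steps: 3


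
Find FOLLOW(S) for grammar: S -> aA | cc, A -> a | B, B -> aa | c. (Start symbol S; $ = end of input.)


$ ∈ FOLLOW(S). For each A -> αBβ: add FIRST(β)\{ε} to FOLLOW(B); if β nullable, add FOLLOW(A).
FOLLOW(S) = {$}


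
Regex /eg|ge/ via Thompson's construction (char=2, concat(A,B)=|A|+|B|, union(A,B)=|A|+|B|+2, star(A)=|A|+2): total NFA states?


Syntax tree has 4 char leaf(s), 1 union(s), 0 star(s)
chars contribute 4×2 = 8; each union adds +2; each star adds +2
Total: 8 + 2 + 0 = 10 states


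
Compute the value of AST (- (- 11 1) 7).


Evaluate inner: (- 11 1) = 10
Evaluate root: (- 10 7) = 3
Result: 3


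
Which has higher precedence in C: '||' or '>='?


'>=' is relational (level 7); '||' is logical OR (level 1)
Higher level binds tighter
'>=' has higher precedence than '||'


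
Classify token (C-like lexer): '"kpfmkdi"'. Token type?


Pattern: double-quoted sequence
Type: STRING_LITERAL


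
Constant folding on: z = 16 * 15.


16 * 15 = 240 at compile time
Optimized: z = 240


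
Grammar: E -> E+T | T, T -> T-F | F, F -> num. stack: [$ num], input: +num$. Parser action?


'num' on top is the handle for F -> num
Action: reduce (F -> num)


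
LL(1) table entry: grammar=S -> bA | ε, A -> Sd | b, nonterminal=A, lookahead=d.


For [A, d]: 'd' ∈ FIRST(Sd)
Entry: A -> Sd


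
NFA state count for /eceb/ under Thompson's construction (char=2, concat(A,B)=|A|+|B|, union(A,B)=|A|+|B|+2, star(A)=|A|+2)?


Syntax tree has 4 char leaf(s), 0 union(s), 0 star(s)
chars contribute 4×2 = 8; each union adds +2; each star adds +2
Total: 8 + 0 + 0 = 8 states


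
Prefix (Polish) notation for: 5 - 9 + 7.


left-to-right (same/higher precedence on left): tree is (+ (- 5 9) 7)
Prefix: + - 5 9 7


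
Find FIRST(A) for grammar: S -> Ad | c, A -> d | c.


Per alternative of A: FIRST(d) = {d}; FIRST(c) = {c}
FIRST(A) = {c, d}


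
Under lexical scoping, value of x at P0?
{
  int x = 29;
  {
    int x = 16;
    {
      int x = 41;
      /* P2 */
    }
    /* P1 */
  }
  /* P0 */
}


x declared in the same block as P0
x = 29


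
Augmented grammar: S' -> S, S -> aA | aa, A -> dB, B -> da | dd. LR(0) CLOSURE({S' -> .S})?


Start: S' -> .S
For each item with dot before a nonterminal B, add B -> .γ for every B-production
Closure: [S' -> .S, S -> .aA, S -> .aa]


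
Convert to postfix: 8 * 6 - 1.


Left to right (same or higher precedence on left)
Postfix: 8 6 * 1 -


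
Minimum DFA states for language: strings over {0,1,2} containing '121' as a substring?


KMP-style automaton: 3 progress states + 1 absorbing accept = 4
Minimal DFA: 4 states


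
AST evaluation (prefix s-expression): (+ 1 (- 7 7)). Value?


Evaluate inner: (- 7 7) = 0
Evaluate root: (+ 1 0) = 1
Result: 1


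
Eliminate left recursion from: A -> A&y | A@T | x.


Left-recursive alternatives: A&y, A@T; non-recursive: x
Introduce A': A -> xA', A' -> &yA' | @TA' | ε


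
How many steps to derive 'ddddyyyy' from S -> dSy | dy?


Derivation: S => dSy => ddSyy => dddSyyy => ddddyyyy
Steps: 4


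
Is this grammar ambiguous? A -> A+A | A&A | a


'a+a&a' has two parse trees (no precedence encoded between + and &)
Ambiguous


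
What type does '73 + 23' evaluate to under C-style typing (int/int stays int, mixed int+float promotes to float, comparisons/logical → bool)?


Operand types: int + int
Rule: mixed int/float promotes to float; int/int stays int
Result type: int


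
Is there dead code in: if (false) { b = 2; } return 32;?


condition is constant false, so the whole block is unreachable
Dead: 'if (false) { b = 2; }'


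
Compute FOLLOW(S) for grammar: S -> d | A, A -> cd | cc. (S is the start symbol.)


$ ∈ FOLLOW(S). For each A -> αBβ: add FIRST(β)\{ε} to FOLLOW(B); if β nullable, add FOLLOW(A).
FOLLOW(S) = {$}


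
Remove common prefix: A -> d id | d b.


Common prefix: 'd'
Factored: A -> d A', A' -> id | b


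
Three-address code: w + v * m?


Break into single-operator statements:
t1 = v * m
t2 = w + t1


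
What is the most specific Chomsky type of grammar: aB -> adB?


LHS has context (more than one symbol) and |LHS| ≤ |RHS|
Classification: Type 1 (Context-Sensitive)


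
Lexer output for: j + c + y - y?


Scan left to right, longest-match per lexeme
Tokens: ID(j), OP(+), ID(c), OP(+), ID(y), OP(-), ID(y)


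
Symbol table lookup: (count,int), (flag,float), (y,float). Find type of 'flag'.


Lookup 'flag' → type float


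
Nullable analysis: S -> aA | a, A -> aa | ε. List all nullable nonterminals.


A nonterminal is nullable iff some alternative derives ε (directly, or every symbol in it is nullable)
Nullable: {A}
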